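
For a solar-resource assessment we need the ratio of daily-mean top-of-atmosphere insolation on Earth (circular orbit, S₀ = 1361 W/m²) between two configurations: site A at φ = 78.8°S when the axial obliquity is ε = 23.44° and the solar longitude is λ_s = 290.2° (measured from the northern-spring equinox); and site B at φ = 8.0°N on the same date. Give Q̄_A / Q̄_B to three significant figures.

— Configuration A (φ=-78.8°):
Solar declination: sin δ = sin ε · sin λ_s = sin 23.44° × sin 290.2° = -0.37332, so δ = -21.921°.
cos H₀ = −tan(-78.8°) tan(-21.921°) = -2.0323 ≤ −1 ⇒ polar day, H₀ = π.
Bracket: H₀ sin φ sin δ + cos φ cos δ sin H₀ = 3.1416×-0.98096×-0.37332 + 0.19423×0.92770×0.00000 = 1.150492 + 0.000000 = 1.150492.
Q̄ = (S₀/π) × [bracket] = (1361/π) × 1.150492 = 498.42 W/m².
— Configuration B (φ=+8.0°):
cos H₀ = −tan(+8.0°) tan(-21.921°) = 0.0566, H₀ = 1.5142 rad.
Bracket: H₀ sin φ sin δ + cos φ cos δ sin H₀ = 1.5142×0.13917×-0.37332 + 0.99027×0.92770×0.99840 = -0.078670 + 0.917204 = 0.838534.
Q̄ = (S₀/π) × [bracket] = (1361/π) × 0.838534 = 363.27 W/m².
Ratio Q̄_A / Q̄_B = 498.42 / 363.27 = 1.372.

Q̄_A / Q̄_B ≈ 1.37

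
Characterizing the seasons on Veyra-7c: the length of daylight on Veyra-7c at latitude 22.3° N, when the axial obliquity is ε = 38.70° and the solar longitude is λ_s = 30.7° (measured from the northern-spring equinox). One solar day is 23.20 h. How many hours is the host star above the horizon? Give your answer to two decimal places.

Solar declination: sin δ = sin ε · sin λ_s = sin 38.70° × sin 30.7° = 0.31921, so δ = +18.615°.
cos H₀ = −tan φ · tan δ = −tan(+22.3°) × tan(+18.615°) = -0.1381, so H₀ = 1.7094 rad = 97.94°.
Daylight = 2H₀/(2π) × 23.20 h = (1.7094/π) × 23.20 = 12.62 h.

12.62 h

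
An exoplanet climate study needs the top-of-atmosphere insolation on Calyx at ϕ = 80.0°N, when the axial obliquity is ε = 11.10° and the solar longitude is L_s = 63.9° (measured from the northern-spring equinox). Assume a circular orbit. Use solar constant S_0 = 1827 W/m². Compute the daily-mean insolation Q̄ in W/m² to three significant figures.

Q̄ ≈ 311 W/m²

Solar declination: sin δ = sin ε · sin L_s = sin 11.10° × sin 63.9° = 0.17289, so δ = +9.956°.
cos h₀ = −tan(+80.0°) tan(+9.956°) = -0.9955, h₀ = 3.0467 rad.
Bracket: h₀ sin ϕ sin δ + cos ϕ cos δ sin h₀ = 3.0467×0.98481×0.17289 + 0.17365×0.98494×0.09477 = 0.518743 + 0.016209 = 0.534952.
Q̄ = (S_0/π) × [bracket] = (1827/π) × 0.534952 = 311.1 W/m².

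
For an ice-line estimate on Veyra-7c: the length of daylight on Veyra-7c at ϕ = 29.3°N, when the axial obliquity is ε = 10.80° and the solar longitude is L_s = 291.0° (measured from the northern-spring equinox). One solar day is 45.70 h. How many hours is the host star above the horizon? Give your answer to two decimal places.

21.40 h

Solar declination: sin δ = sin ε · sin L_s = sin 10.80° × sin 291.0° = -0.17494, so δ = -10.075°.
cos h₀ = −tan ϕ · tan δ = −tan(+29.3°) × tan(-10.075°) = 0.0997, so h₀ = 1.4709 rad = 84.28°.
Daylight = 2h₀/(2π) × 45.70 h = (1.4709/π) × 45.70 = 21.40 h.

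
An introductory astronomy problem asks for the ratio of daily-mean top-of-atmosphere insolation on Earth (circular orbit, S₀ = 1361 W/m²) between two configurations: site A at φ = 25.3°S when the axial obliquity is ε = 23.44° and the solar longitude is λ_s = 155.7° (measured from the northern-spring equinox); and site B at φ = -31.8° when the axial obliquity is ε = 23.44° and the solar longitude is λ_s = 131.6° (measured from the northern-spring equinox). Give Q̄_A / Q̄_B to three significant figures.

Q̄_A / Q̄_B ≈ 1.35

— Configuration A (φ=-25.3°):
Solar declination: sin δ = sin ε · sin λ_s = sin 23.44° × sin 155.7° = 0.16370, so δ = +9.421°.
cos H₀ = −tan(-25.3°) tan(+9.421°) = 0.0784, H₀ = 1.4923 rad.
Bracket: H₀ sin φ sin δ + cos φ cos δ sin H₀ = 1.4923×-0.42736×0.16370 + 0.90408×0.98651×0.99692 = -0.104400 + 0.889137 = 0.784737.
Q̄ = (S₀/π) × [bracket] = (1361/π) × 0.784737 = 339.96 W/m².
— Configuration B (φ=-31.8°):
Solar declination: sin δ = sin ε · sin λ_s = sin 23.44° × sin 131.6° = 0.29747, so δ = +17.305°.
cos H₀ = −tan(-31.8°) tan(+17.305°) = 0.1932, H₀ = 1.3764 rad.
Bracket: H₀ sin φ sin δ + cos φ cos δ sin H₀ = 1.3764×-0.52696×0.29747 + 0.84989×0.95473×0.98116 = -0.215757 + 0.796128 = 0.580371.
Q̄ = (S₀/π) × [bracket] = (1361/π) × 0.580371 = 251.43 W/m².
Ratio Q̄_A / Q̄_B = 339.96 / 251.43 = 1.352.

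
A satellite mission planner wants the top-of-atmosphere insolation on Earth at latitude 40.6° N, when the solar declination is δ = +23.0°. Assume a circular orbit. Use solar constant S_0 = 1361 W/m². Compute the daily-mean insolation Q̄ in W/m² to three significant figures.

Q̄ ≈ 496 W/m²

cos h₀ = −tan(+40.6°) tan(+23.000°) = -0.3638, h₀ = 1.9432 rad.
Bracket: h₀ sin ϕ sin δ + cos ϕ cos δ sin h₀ = 1.9432×0.65077×0.39073 + 0.75927×0.92050×0.93147 = 0.494108 + 0.651012 = 1.145120.
Q̄ = (S_0/π) × [bracket] = (1361/π) × 1.145120 = 496.1 W/m².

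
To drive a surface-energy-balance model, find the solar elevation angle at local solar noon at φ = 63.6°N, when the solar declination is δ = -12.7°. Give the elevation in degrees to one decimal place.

13.7°

At local noon the hour angle is zero, so the zenith angle equals |φ − δ| = |+63.6° − (-12.700°)| = 76.300°.
Elevation = 90° − 76.300° = 13.7°.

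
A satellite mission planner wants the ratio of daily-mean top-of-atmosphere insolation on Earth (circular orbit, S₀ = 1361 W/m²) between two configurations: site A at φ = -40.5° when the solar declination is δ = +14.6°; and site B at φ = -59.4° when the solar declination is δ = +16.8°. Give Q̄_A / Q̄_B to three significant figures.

— Configuration A (φ=-40.5°):
cos H₀ = −tan(-40.5°) tan(+14.600°) = 0.2225, H₀ = 1.3464 rad.
Bracket: H₀ sin φ sin δ + cos φ cos δ sin H₀ = 1.3464×-0.64945×0.25207 + 0.76041×0.96771×0.97494 = -0.220415 + 0.717416 = 0.497001.
Q̄ = (S₀/π) × [bracket] = (1361/π) × 0.497001 = 215.31 W/m².
— Configuration B (φ=-59.4°):
cos H₀ = −tan(-59.4°) tan(+16.800°) = 0.5105, H₀ = 1.0350 rad.
Bracket: H₀ sin φ sin δ + cos φ cos δ sin H₀ = 1.0350×-0.86074×0.28903 + 0.50904×0.95732×0.85987 = -0.257487 + 0.419027 = 0.161540.
Q̄ = (S₀/π) × [bracket] = (1361/π) × 0.161540 = 69.982 W/m².
Ratio Q̄_A / Q̄_B = 215.31 / 69.982 = 3.077.

Q̄_A / Q̄_B ≈ 3.08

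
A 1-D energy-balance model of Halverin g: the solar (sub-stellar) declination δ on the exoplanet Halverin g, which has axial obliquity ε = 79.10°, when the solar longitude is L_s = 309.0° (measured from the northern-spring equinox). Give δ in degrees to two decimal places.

sin δ = sin ε · sin L_s = sin 79.10° × sin 309.0° = -0.763125.
δ = arcsin(-0.763125) = -49.74°.

δ = -49.74°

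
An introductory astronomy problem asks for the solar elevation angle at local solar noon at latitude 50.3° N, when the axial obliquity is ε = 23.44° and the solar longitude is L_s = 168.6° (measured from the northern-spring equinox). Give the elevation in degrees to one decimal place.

Solar declination: sin δ = sin ε · sin L_s = sin 23.44° × sin 168.6° = 0.07863, so δ = +4.510°.
At local noon the hour angle is zero, so the zenith angle equals |ϕ − δ| = |+50.3° − (+4.510°)| = 45.790°.
Elevation = 90° − 45.790° = 44.2°.

44.2°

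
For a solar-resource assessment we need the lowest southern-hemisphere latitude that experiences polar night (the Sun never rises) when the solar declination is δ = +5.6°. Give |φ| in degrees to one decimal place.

|φ| = 84.4°

Polar night requires cos H₀ = −tan φ tan δ ≥ 1, i.e. tan φ tan δ ≤ −1.
The boundary is |tan φ| · |tan δ| = 1, so |φ| = 90° − |δ| = 90° − 5.6° = 84.4° in the southern hemisphere.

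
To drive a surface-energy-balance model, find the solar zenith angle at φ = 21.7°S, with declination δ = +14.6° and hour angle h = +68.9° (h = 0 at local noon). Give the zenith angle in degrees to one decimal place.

θ_z = 76.7°

cos θ_z = sin φ sin δ + cos φ cos δ cos h = -0.093202 + 0.323684 = 0.230482.
θ_z = arccos(0.230482) = 76.7°.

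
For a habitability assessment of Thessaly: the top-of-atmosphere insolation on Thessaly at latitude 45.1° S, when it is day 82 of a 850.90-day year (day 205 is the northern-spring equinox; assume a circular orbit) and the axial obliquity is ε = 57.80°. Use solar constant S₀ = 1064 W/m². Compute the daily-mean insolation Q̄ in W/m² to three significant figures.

Q̄ ≈ 508 W/m²

Solar longitude: λ_s = 360° × (82 − 205)/850.90 = -52.039°, i.e. -52.039° + 360° = 307.961°.
sin δ = sin 57.80° × sin 307.961° = -0.66716, so δ = -41.849°.
cos H₀ = −tan(-45.1°) tan(-41.849°) = -0.8988, H₀ = 2.6877 rad.
Bracket: H₀ sin φ sin δ + cos φ cos δ sin H₀ = 2.6877×-0.70834×-0.66716 + 0.70587×0.74491×0.43844 = 1.270143 + 0.230536 = 1.500679.
Q̄ = (S₀/π) × [bracket] = (1064/π) × 1.500679 = 508.3 W/m².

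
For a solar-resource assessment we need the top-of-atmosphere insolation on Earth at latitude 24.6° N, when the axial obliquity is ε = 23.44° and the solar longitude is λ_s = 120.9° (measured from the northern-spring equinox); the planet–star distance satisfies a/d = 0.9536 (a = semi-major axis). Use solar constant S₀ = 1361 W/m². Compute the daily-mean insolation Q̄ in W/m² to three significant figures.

Solar declination: sin δ = sin ε · sin λ_s = sin 23.44° × sin 120.9° = 0.34133, so δ = +19.958°.
cos H₀ = −tan(+24.6°) tan(+19.958°) = -0.1663, H₀ = 1.7378 rad.
Bracket: H₀ sin φ sin δ + cos φ cos δ sin H₀ = 1.7378×0.41628×0.34133 + 0.90924×0.93994×0.98608 = 0.246922 + 0.842735 = 1.089657.
Inverse-square distance factor (a/d)² = 0.9536² = 0.909353.
Q̄ = (S₀/π) × 0.909353 × [bracket] = (1361/π) × 0.909353 × 1.089657 = 429.3 W/m².

Q̄ ≈ 429 W/m²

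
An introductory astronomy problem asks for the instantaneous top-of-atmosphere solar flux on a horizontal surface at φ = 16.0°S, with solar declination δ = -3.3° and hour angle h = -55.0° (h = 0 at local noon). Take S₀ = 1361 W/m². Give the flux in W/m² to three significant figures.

771 W/m²

cos θ_z = sin φ sin δ + cos φ cos δ cos h = 0.015867 + 0.550443 = 0.566310.
Flux = S₀ · cos θ_z = 1361 × 0.566310 = 770.7 W/m².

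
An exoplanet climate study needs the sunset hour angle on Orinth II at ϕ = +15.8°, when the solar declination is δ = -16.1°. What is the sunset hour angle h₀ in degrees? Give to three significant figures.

cos h₀ = −tan ϕ · tan δ = −tan(+15.8°) × tan(-16.100°) = 0.0817, so h₀ = 1.4890 rad = 85.32°.

h₀ = 85.3°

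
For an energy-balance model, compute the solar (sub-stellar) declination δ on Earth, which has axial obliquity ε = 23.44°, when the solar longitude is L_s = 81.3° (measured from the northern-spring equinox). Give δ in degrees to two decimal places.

δ = +23.15°

sin δ = sin ε · sin L_s = sin 23.44° × sin 81.3° = 0.393212.
δ = arcsin(0.393212) = +23.15°.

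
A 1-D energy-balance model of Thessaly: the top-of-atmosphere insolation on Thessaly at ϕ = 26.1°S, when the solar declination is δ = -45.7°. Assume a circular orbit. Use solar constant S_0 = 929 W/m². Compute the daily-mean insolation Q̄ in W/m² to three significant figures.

Q̄ ≈ 356 W/m²

cos h₀ = −tan(-26.1°) tan(-45.700°) = -0.5020, h₀ = 2.0967 rad.
Bracket: h₀ sin ϕ sin δ + cos ϕ cos δ sin h₀ = 2.0967×-0.43994×-0.71569 + 0.89803×0.69842×0.86486 = 0.660168 + 0.542442 = 1.202610.
Q̄ = (S_0/π) × [bracket] = (929/π) × 1.202610 = 355.6 W/m².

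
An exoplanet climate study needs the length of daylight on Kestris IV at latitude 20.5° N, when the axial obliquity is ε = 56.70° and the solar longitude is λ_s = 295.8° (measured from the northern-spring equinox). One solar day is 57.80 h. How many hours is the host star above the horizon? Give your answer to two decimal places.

20.78 h

Solar declination: sin δ = sin ε · sin λ_s = sin 56.70° × sin 295.8° = -0.75249, so δ = -48.807°.
cos H₀ = −tan φ · tan δ = −tan(+20.5°) × tan(-48.807°) = 0.4272, so H₀ = 1.1294 rad = 64.71°.
Daylight = 2H₀/(2π) × 57.80 h = (1.1294/π) × 57.80 = 20.78 h.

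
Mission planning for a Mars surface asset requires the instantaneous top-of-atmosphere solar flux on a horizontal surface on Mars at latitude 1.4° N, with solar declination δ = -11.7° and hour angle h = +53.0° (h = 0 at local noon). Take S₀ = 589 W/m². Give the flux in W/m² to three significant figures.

344 W/m²

cos θ_z = sin φ sin δ + cos φ cos δ cos h = -0.004955 + 0.589135 = 0.584180.
Flux = S₀ · cos θ_z = 589 × 0.584180 = 344.1 W/m².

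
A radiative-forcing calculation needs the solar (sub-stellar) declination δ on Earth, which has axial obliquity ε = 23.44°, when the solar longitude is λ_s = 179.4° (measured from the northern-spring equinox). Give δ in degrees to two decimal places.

δ = +0.24°

sin δ = sin ε · sin λ_s = sin 23.44° × sin 179.4° = 0.004166.
δ = arcsin(0.004166) = +0.24°.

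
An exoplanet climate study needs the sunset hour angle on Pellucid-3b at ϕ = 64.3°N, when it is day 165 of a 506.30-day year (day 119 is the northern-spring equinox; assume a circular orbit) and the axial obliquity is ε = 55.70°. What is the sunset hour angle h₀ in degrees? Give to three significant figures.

Solar longitude: L_s = 360° × (165 − 119)/506.30 = 32.708°.
sin δ = sin 55.70° × sin 32.708° = 0.44639, so δ = +26.512°.
Sunrise equation: cos h₀ = −tan ϕ · tan δ = -1.0365 ≤ −1, so the host star never sets (polar day) and h₀ = π.

h₀ = 180°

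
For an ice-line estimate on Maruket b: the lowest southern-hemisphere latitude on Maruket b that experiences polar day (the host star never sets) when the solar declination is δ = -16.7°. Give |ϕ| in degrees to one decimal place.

Polar day requires cos h₀ = −tan ϕ tan δ ≤ −1, i.e. tan ϕ tan δ ≥ 1.
The boundary is |tan ϕ| · |tan δ| = 1, so |ϕ| = 90° − |δ| = 90° − 16.7° = 73.3° in the southern hemisphere.

|ϕ| = 73.3°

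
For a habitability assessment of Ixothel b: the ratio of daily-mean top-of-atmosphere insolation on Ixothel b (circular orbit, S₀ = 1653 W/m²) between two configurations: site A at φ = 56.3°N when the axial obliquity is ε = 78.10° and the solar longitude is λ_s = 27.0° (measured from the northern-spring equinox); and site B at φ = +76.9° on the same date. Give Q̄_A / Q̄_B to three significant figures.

— Configuration A (φ=+56.3°):
Solar declination: sin δ = sin ε · sin λ_s = sin 78.10° × sin 27.0° = 0.44423, so δ = +26.374°.
cos H₀ = −tan(+56.3°) tan(+26.374°) = -0.7435, H₀ = 2.4091 rad.
Bracket: H₀ sin φ sin δ + cos φ cos δ sin H₀ = 2.4091×0.83195×0.44423 + 0.55484×0.89591×0.66875 = 0.890348 + 0.332427 = 1.222775.
Q̄ = (S₀/π) × [bracket] = (1653/π) × 1.222775 = 643.38 W/m².
— Configuration B (φ=+76.9°):
cos H₀ = −tan(+76.9°) tan(+26.374°) = -2.1308 ≤ −1 ⇒ polar day, H₀ = π.
Bracket: H₀ sin φ sin δ + cos φ cos δ sin H₀ = 3.1416×0.97398×0.44423 + 0.22665×0.89591×0.00000 = 1.359280 + 0.000000 = 1.359280.
Q̄ = (S₀/π) × [bracket] = (1653/π) × 1.359280 = 715.21 W/m².
Ratio Q̄_A / Q̄_B = 643.38 / 715.21 = 0.8996.

Q̄_A / Q̄_B ≈ 0.900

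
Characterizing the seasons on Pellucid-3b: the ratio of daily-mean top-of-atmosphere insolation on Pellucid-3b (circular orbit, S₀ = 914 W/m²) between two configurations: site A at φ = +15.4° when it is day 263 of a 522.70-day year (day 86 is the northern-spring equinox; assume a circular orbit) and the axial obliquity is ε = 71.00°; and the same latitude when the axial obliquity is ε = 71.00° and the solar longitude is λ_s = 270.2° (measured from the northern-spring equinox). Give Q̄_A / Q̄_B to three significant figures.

— Configuration A (φ=+15.4°):
Solar longitude: λ_s = 360° × (263 − 86)/522.70 = 121.905°.
sin δ = sin 71.00° × sin 121.905° = 0.80267, so δ = +53.386°.
cos H₀ = −tan(+15.4°) tan(+53.386°) = -0.3707, H₀ = 1.9506 rad.
Bracket: H₀ sin φ sin δ + cos φ cos δ sin H₀ = 1.9506×0.26556×0.80267 + 0.96410×0.59642×0.92875 = 0.415784 + 0.534039 = 0.949823.
Q̄ = (S₀/π) × [bracket] = (914/π) × 0.949823 = 276.34 W/m².
— Configuration B (φ=+15.4°):
Solar declination: sin δ = sin ε · sin λ_s = sin 71.00° × sin 270.2° = -0.94551, so δ = -70.999°.
cos H₀ = −tan(+15.4°) tan(-70.999°) = 0.7999, H₀ = 0.6437 rad.
Bracket: H₀ sin φ sin δ + cos φ cos δ sin H₀ = 0.6437×0.26556×-0.94551 + 0.96410×0.32558×0.60012 = -0.161626 + 0.188373 = 0.026747.
Q̄ = (S₀/π) × [bracket] = (914/π) × 0.026747 = 7.7816 W/m².
Ratio Q̄_A / Q̄_B = 276.34 / 7.7816 = 35.51.

Q̄_A / Q̄_B ≈ 35.5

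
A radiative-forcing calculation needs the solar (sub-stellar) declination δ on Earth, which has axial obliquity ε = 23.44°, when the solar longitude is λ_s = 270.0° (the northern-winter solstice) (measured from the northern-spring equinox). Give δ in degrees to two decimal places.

sin δ = sin ε · sin λ_s = sin 23.44° × sin 270.0° = -0.397789.
δ = arcsin(-0.397789) = -23.44°.

δ = -23.44°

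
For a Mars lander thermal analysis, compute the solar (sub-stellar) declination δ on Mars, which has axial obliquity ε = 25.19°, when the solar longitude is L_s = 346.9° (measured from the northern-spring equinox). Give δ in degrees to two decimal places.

δ = -5.54°

sin δ = sin ε · sin L_s = sin 25.19° × sin 346.9° = -0.096468.
δ = arcsin(-0.096468) = -5.54°.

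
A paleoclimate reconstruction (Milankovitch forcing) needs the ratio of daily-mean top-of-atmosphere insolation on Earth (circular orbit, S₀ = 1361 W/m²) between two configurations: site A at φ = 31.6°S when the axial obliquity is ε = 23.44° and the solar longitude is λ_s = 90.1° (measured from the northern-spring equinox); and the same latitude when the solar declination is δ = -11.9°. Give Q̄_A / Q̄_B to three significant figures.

Q̄_A / Q̄_B ≈ 0.477

— Configuration A (φ=-31.6°):
Solar declination: sin δ = sin ε · sin λ_s = sin 23.44° × sin 90.1° = 0.39779, so δ = +23.440°.
cos H₀ = −tan(-31.6°) tan(+23.440°) = 0.2667, H₀ = 1.3008 rad.
Bracket: H₀ sin φ sin δ + cos φ cos δ sin H₀ = 1.3008×-0.52399×0.39779 + 0.85173×0.91748×0.96377 = -0.271136 + 0.753133 = 0.481997.
Q̄ = (S₀/π) × [bracket] = (1361/π) × 0.481997 = 208.81 W/m².
— Configuration B (φ=-31.6°):
cos H₀ = −tan(-31.6°) tan(-11.900°) = -0.1296, H₀ = 1.7008 rad.
Bracket: H₀ sin φ sin δ + cos φ cos δ sin H₀ = 1.7008×-0.52399×-0.20620 + 0.85173×0.97851×0.99156 = 0.183766 + 0.826392 = 1.010158.
Q̄ = (S₀/π) × [bracket] = (1361/π) × 1.010158 = 437.62 W/m².
Ratio Q̄_A / Q̄_B = 208.81 / 437.62 = 0.4771.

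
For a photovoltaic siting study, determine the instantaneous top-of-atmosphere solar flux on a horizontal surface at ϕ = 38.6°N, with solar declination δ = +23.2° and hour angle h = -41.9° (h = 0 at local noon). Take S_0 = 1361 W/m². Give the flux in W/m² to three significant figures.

cos θ_z = sin ϕ sin δ + cos ϕ cos δ cos h = 0.245772 + 0.534656 = 0.780428.
Flux = S_0 · cos θ_z = 1361 × 0.780428 = 1062 W/m².

1.06e+03 W/m²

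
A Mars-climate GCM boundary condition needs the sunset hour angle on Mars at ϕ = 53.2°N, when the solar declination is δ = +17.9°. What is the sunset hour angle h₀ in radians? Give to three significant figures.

h₀ = 2.02 rad

cos h₀ = −tan ϕ · tan δ = −tan(+53.2°) × tan(+17.900°) = -0.4318, so h₀ = 2.0172 rad = 115.58°.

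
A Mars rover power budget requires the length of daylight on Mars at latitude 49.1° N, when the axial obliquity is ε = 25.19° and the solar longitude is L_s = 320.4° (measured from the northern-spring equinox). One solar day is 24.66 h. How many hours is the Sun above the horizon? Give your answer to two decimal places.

Solar declination: sin δ = sin ε · sin L_s = sin 25.19° × sin 320.4° = -0.27130, so δ = -15.742°.
cos h₀ = −tan ϕ · tan δ = −tan(+49.1°) × tan(-15.742°) = 0.3254, so h₀ = 1.2394 rad = 71.01°.
Daylight = 2h₀/(2π) × 24.66 h = (1.2394/π) × 24.66 = 9.73 h.

9.73 h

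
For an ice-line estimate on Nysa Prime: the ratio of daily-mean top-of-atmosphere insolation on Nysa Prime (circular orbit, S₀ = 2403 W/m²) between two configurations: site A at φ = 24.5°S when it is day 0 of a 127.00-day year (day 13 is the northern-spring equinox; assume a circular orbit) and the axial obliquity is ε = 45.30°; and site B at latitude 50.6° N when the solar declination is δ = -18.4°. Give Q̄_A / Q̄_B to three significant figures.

Q̄_A / Q̄_B ≈ 4.16

— Configuration A (φ=-24.5°):
Solar longitude: λ_s = 360° × (0 − 13)/127.00 = -36.850°, i.e. -36.850° + 360° = 323.150°.
sin δ = sin 45.30° × sin 323.150° = -0.42629, so δ = -25.232°.
cos H₀ = −tan(-24.5°) tan(-25.232°) = -0.2148, H₀ = 1.7872 rad.
Bracket: H₀ sin φ sin δ + cos φ cos δ sin H₀ = 1.7872×-0.41469×-0.42629 + 0.90996×0.90459×0.97667 = 0.315938 + 0.803937 = 1.119875.
Q̄ = (S₀/π) × [bracket] = (2403/π) × 1.119875 = 856.59 W/m².
— Configuration B (φ=+50.6°):
cos H₀ = −tan(+50.6°) tan(-18.400°) = 0.4050, H₀ = 1.1538 rad.
Bracket: H₀ sin φ sin δ + cos φ cos δ sin H₀ = 1.1538×0.77273×-0.31565 + 0.63473×0.94888×0.91432 = -0.281426 + 0.550679 = 0.269253.
Q̄ = (S₀/π) × [bracket] = (2403/π) × 0.269253 = 205.95 W/m².
Ratio Q̄_A / Q̄_B = 856.59 / 205.95 = 4.159.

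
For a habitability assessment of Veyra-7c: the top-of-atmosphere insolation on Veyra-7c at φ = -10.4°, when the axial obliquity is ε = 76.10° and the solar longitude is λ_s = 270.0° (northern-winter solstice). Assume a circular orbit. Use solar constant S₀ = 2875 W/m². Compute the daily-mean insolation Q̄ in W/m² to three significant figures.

Solar declination: sin δ = sin ε · sin λ_s = sin 76.10° × sin 270.0° = -0.97072, so δ = -76.100°.
cos H₀ = −tan(-10.4°) tan(-76.100°) = -0.7416, H₀ = 2.4063 rad.
Bracket: H₀ sin φ sin δ + cos φ cos δ sin H₀ = 2.4063×-0.18052×-0.97072 + 0.98357×0.24023×0.67081 = 0.421666 + 0.158501 = 0.580167.
Q̄ = (S₀/π) × [bracket] = (2875/π) × 0.580167 = 530.9 W/m².

Q̄ ≈ 531 W/m²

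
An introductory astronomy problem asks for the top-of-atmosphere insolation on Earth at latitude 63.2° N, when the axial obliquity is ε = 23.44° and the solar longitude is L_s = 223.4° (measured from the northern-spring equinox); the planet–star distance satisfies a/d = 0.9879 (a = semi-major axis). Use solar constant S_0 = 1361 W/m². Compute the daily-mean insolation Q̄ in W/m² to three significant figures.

Solar declination: sin δ = sin ε · sin L_s = sin 23.44° × sin 223.4° = -0.27332, so δ = -15.862°.
cos h₀ = −tan(+63.2°) tan(-15.862°) = 0.5625, h₀ = 0.9734 rad.
Bracket: h₀ sin ϕ sin δ + cos ϕ cos δ sin h₀ = 0.9734×0.89259×-0.27332 + 0.45088×0.96192×0.82680 = -0.237473 + 0.358592 = 0.121119.
Inverse-square distance factor (a/d)² = 0.9879² = 0.975946.
Q̄ = (S_0/π) × 0.975946 × [bracket] = (1361/π) × 0.975946 × 0.121119 = 51.21 W/m².

Q̄ ≈ 51.2 W/m²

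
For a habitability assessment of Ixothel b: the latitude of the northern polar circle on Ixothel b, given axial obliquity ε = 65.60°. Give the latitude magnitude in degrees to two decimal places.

24.40°

The polar circle is the lowest latitude that experiences at least one full rotation of continuous daylight at the northern-summer solstice; it lies at |φ| = 90° − ε = 90° − 65.60° = 24.40°.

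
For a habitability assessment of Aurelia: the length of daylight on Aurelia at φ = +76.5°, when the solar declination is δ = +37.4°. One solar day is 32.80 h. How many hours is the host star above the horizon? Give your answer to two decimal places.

32.80 h

Sunrise equation: cos H₀ = −tan φ · tan δ = -3.1846 ≤ −1, so the host star never sets (polar day) and H₀ = π.
Daylight = 2H₀/(2π) × 32.80 h = (3.1416/π) × 32.80 = 32.80 h.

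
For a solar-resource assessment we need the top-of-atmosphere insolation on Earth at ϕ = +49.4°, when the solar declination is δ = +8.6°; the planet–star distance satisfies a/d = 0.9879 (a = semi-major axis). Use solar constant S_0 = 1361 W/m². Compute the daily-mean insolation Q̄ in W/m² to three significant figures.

cos h₀ = −tan(+49.4°) tan(+8.600°) = -0.1764, h₀ = 1.7482 rad.
Bracket: h₀ sin ϕ sin δ + cos ϕ cos δ sin h₀ = 1.7482×0.75927×0.14954 + 0.65077×0.98876×0.98431 = 0.198493 + 0.633360 = 0.831853.
Inverse-square distance factor (a/d)² = 0.9879² = 0.975946.
Q̄ = (S_0/π) × 0.975946 × [bracket] = (1361/π) × 0.975946 × 0.831853 = 351.7 W/m².

Q̄ ≈ 352 W/m²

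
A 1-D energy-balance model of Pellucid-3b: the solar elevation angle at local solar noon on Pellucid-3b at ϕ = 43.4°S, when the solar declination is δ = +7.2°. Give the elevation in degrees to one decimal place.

At local noon the hour angle is zero, so the zenith angle equals |ϕ − δ| = |-43.4° − (+7.200°)| = 50.600°.
Elevation = 90° − 50.600° = 39.4°.

39.4°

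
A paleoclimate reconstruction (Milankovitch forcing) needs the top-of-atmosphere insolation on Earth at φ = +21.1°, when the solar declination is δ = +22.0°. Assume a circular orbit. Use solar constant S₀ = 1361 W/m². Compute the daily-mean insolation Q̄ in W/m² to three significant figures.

Q̄ ≈ 471 W/m²

cos H₀ = −tan(+21.1°) tan(+22.000°) = -0.1559, H₀ = 1.7273 rad.
Bracket: H₀ sin φ sin δ + cos φ cos δ sin H₀ = 1.7273×0.36000×0.37461 + 0.93295×0.92718×0.98777 = 0.232943 + 0.854433 = 1.087376.
Q̄ = (S₀/π) × [bracket] = (1361/π) × 1.087376 = 471.1 W/m².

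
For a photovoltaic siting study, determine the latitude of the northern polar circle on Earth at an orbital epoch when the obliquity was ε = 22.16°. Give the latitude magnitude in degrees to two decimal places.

The polar circle is the lowest latitude that experiences at least one full rotation of continuous daylight at the northern-summer solstice; it lies at |φ| = 90° − ε = 90° − 22.16° = 67.84°.

67.84°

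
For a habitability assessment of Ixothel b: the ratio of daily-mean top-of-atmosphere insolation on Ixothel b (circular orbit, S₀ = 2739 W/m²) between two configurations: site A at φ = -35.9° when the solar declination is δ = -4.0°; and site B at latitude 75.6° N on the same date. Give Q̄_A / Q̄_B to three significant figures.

— Configuration A (φ=-35.9°):
cos H₀ = −tan(-35.9°) tan(-4.000°) = -0.0506, H₀ = 1.6214 rad.
Bracket: H₀ sin φ sin δ + cos φ cos δ sin H₀ = 1.6214×-0.58637×-0.06976 + 0.81004×0.99756×0.99872 = 0.066324 + 0.807029 = 0.873353.
Q̄ = (S₀/π) × [bracket] = (2739/π) × 0.873353 = 761.43 W/m².
— Configuration B (φ=+75.6°):
cos H₀ = −tan(+75.6°) tan(-4.000°) = 0.2723, H₀ = 1.2950 rad.
Bracket: H₀ sin φ sin δ + cos φ cos δ sin H₀ = 1.2950×0.96858×-0.06976 + 0.24869×0.99756×0.96220 = -0.087501 + 0.238706 = 0.151205.
Q̄ = (S₀/π) × [bracket] = (2739/π) × 0.151205 = 131.83 W/m².
Ratio Q̄_A / Q̄_B = 761.43 / 131.83 = 5.776.

Q̄_A / Q̄_B ≈ 5.78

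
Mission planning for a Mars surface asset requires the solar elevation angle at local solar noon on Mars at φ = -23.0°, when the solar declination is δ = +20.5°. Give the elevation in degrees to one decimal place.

At local noon the hour angle is zero, so the zenith angle equals |φ − δ| = |-23.0° − (+20.500°)| = 43.500°.
Elevation = 90° − 43.500° = 46.5°.

46.5°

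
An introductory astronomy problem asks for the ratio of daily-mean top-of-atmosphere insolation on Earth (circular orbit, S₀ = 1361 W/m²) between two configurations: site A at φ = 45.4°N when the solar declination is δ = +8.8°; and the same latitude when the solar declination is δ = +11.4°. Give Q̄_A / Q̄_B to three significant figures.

— Configuration A (φ=+45.4°):
cos H₀ = −tan(+45.4°) tan(+8.800°) = -0.1570, H₀ = 1.7284 rad.
Bracket: H₀ sin φ sin δ + cos φ cos δ sin H₀ = 1.7284×0.71203×0.15299 + 0.70215×0.98823×0.98760 = 0.188281 + 0.685282 = 0.873563.
Q̄ = (S₀/π) × [bracket] = (1361/π) × 0.873563 = 378.44 W/m².
— Configuration B (φ=+45.4°):
cos H₀ = −tan(+45.4°) tan(+11.400°) = -0.2045, H₀ = 1.7767 rad.
Bracket: H₀ sin φ sin δ + cos φ cos δ sin H₀ = 1.7767×0.71203×0.19766 + 0.70215×0.98027×0.97887 = 0.250052 + 0.673753 = 0.923805.
Q̄ = (S₀/π) × [bracket] = (1361/π) × 0.923805 = 400.21 W/m².
Ratio Q̄_A / Q̄_B = 378.44 / 400.21 = 0.9456.

Q̄_A / Q̄_B ≈ 0.946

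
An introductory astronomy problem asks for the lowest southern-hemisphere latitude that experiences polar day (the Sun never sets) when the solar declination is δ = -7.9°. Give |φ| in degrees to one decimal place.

Polar day requires cos H₀ = −tan φ tan δ ≤ −1, i.e. tan φ tan δ ≥ 1.
The boundary is |tan φ| · |tan δ| = 1, so |φ| = 90° − |δ| = 90° − 7.9° = 82.1° in the southern hemisphere.

|φ| = 82.1°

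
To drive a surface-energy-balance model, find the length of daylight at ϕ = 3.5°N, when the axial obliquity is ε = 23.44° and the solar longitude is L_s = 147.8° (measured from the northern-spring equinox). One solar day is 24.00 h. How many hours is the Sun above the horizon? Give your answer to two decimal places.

Solar declination: sin δ = sin ε · sin L_s = sin 23.44° × sin 147.8° = 0.21197, so δ = +12.238°.
cos h₀ = −tan ϕ · tan δ = −tan(+3.5°) × tan(+12.238°) = -0.0133, so h₀ = 1.5841 rad = 90.76°.
Daylight = 2h₀/(2π) × 24.00 h = (1.5841/π) × 24.00 = 12.10 h.

12.10 h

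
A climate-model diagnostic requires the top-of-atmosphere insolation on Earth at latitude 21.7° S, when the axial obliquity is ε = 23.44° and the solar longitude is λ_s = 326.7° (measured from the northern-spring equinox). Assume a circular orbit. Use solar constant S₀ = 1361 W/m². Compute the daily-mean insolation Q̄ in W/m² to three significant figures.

Solar declination: sin δ = sin ε · sin λ_s = sin 23.44° × sin 326.7° = -0.21839, so δ = -12.615°.
cos H₀ = −tan(-21.7°) tan(-12.615°) = -0.0891, H₀ = 1.6600 rad.
Bracket: H₀ sin φ sin δ + cos φ cos δ sin H₀ = 1.6600×-0.36975×-0.21839 + 0.92913×0.97586×0.99603 = 0.134045 + 0.903101 = 1.037146.
Q̄ = (S₀/π) × [bracket] = (1361/π) × 1.037146 = 449.3 W/m².

Q̄ ≈ 449 W/m²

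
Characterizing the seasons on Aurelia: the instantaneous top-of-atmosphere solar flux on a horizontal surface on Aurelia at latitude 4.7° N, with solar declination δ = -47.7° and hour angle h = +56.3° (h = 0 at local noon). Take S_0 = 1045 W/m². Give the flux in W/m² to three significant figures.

cos θ_z = sin ϕ sin δ + cos ϕ cos δ cos h = -0.060604 + 0.372162 = 0.311558.
Flux = S_0 · cos θ_z = 1045 × 0.311558 = 325.6 W/m².

326 W/m²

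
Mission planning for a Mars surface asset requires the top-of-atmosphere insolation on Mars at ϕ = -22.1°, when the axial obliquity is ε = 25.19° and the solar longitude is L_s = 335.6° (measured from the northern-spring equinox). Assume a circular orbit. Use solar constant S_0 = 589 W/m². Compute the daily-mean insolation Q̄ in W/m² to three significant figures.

Q̄ ≈ 191 W/m²

Solar declination: sin δ = sin ε · sin L_s = sin 25.19° × sin 335.6° = -0.17583, so δ = -10.127°.
cos h₀ = −tan(-22.1°) tan(-10.127°) = -0.0725, h₀ = 1.6434 rad.
Bracket: h₀ sin ϕ sin δ + cos ϕ cos δ sin h₀ = 1.6434×-0.37622×-0.17583 + 0.92653×0.98442×0.99737 = 0.108712 + 0.909696 = 1.018408.
Q̄ = (S_0/π) × [bracket] = (589/π) × 1.018408 = 190.9 W/m².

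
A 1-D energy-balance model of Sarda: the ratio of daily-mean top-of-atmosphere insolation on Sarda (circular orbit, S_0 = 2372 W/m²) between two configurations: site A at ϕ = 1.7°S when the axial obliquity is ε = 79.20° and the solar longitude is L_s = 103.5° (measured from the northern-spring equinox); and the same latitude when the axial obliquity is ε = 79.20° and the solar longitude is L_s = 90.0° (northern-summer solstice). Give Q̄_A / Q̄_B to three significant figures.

Q̄_A / Q̄_B ≈ 1.76

— Configuration A (ϕ=-1.7°):
Solar declination: sin δ = sin ε · sin L_s = sin 79.20° × sin 103.5° = 0.95515, so δ = +72.774°.
cos h₀ = −tan(-1.7°) tan(+72.774°) = 0.0957, h₀ = 1.4749 rad.
Bracket: h₀ sin ϕ sin δ + cos ϕ cos δ sin h₀ = 1.4749×-0.02967×0.95515 + 0.99956×0.29613×0.99541 = -0.041798 + 0.294641 = 0.252843.
Q̄ = (S_0/π) × [bracket] = (2372/π) × 0.252843 = 190.90 W/m².
— Configuration B (ϕ=-1.7°):
Solar declination: sin δ = sin ε · sin L_s = sin 79.20° × sin 90.0° = 0.98229, so δ = +79.200°.
cos h₀ = −tan(-1.7°) tan(+79.200°) = 0.1556, h₀ = 1.4146 rad.
Bracket: h₀ sin ϕ sin δ + cos ϕ cos δ sin h₀ = 1.4146×-0.02967×0.98229 + 0.99956×0.18738×0.98782 = -0.041228 + 0.185016 = 0.143788.
Q̄ = (S_0/π) × [bracket] = (2372/π) × 0.143788 = 108.56 W/m².
Ratio Q̄_A / Q̄_B = 190.90 / 108.56 = 1.758.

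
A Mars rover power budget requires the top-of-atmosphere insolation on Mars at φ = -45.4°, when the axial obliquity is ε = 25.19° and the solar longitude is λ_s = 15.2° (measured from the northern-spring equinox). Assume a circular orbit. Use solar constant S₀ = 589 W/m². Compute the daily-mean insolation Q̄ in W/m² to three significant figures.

Solar declination: sin δ = sin ε · sin λ_s = sin 25.19° × sin 15.2° = 0.11159, so δ = +6.407°.
cos H₀ = −tan(-45.4°) tan(+6.407°) = 0.1139, H₀ = 1.4567 rad.
Bracket: H₀ sin φ sin δ + cos φ cos δ sin H₀ = 1.4567×-0.71203×0.11159 + 0.70215×0.99375×0.99350 = -0.115743 + 0.693226 = 0.577483.
Q̄ = (S₀/π) × [bracket] = (589/π) × 0.577483 = 108.3 W/m².

Q̄ ≈ 108 W/m²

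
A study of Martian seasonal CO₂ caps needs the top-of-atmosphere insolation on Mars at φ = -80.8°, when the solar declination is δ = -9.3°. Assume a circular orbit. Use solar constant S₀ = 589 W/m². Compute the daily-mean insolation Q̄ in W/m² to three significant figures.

Q̄ ≈ 94.0 W/m²

cos H₀ = −tan(-80.8°) tan(-9.300°) = -1.0111 ≤ −1 ⇒ polar day, H₀ = π.
Bracket: H₀ sin φ sin δ + cos φ cos δ sin H₀ = 3.1416×-0.98714×-0.16160 + 0.15988×0.98686×0.00000 = 0.501154 + 0.000000 = 0.501154.
Q̄ = (S₀/π) × [bracket] = (589/π) × 0.501154 = 93.96 W/m².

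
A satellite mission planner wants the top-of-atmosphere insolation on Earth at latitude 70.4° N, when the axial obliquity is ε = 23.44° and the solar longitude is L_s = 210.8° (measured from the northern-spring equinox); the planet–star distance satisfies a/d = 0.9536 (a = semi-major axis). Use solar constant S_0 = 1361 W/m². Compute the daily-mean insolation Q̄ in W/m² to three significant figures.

Q̄ ≈ 33.4 W/m²

Solar declination: sin δ = sin ε · sin L_s = sin 23.44° × sin 210.8° = -0.20368, so δ = -11.753°.
cos h₀ = −tan(+70.4°) tan(-11.753°) = 0.5843, h₀ = 0.9468 rad.
Bracket: h₀ sin ϕ sin δ + cos ϕ cos δ sin h₀ = 0.9468×0.94206×-0.20368 + 0.33545×0.97904×0.81157 = -0.181671 + 0.266535 = 0.084864.
Inverse-square distance factor (a/d)² = 0.9536² = 0.909353.
Q̄ = (S_0/π) × 0.909353 × [bracket] = (1361/π) × 0.909353 × 0.084864 = 33.43 W/m².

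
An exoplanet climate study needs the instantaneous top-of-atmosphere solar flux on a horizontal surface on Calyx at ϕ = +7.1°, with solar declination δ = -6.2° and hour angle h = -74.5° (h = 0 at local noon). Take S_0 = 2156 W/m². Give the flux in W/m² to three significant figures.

540 W/m²

cos θ_z = sin ϕ sin δ + cos ϕ cos δ cos h = -0.013349 + 0.263638 = 0.250289.
Flux = S_0 · cos θ_z = 2156 × 0.250289 = 539.6 W/m².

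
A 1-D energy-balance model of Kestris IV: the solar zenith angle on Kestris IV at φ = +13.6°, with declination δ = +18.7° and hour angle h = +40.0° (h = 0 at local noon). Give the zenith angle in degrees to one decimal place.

cos θ_z = sin φ sin δ + cos φ cos δ cos h = 0.075390 + 0.705260 = 0.780650.
θ_z = arccos(0.780650) = 38.7°.

θ_z = 38.7°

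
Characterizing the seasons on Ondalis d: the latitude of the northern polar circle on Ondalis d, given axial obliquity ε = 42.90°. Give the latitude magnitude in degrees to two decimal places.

47.10°

The polar circle is the lowest latitude that experiences at least one full rotation of continuous daylight at the northern-summer solstice; it lies at |ϕ| = 90° − ε = 90° − 42.90° = 47.10°.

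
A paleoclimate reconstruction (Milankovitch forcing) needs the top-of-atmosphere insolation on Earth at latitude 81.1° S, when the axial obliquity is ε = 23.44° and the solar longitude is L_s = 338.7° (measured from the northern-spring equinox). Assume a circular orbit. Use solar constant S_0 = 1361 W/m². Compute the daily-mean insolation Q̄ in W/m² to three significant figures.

Q̄ ≈ 195 W/m²

Solar declination: sin δ = sin ε · sin L_s = sin 23.44° × sin 338.7° = -0.14450, so δ = -8.308°.
cos h₀ = −tan(-81.1°) tan(-8.308°) = -0.9325, h₀ = 2.7721 rad.
Bracket: h₀ sin ϕ sin δ + cos ϕ cos δ sin h₀ = 2.7721×-0.98796×-0.14450 + 0.15471×0.98951×0.36110 = 0.395746 + 0.055280 = 0.451026.
Q̄ = (S_0/π) × [bracket] = (1361/π) × 0.451026 = 195.4 W/m².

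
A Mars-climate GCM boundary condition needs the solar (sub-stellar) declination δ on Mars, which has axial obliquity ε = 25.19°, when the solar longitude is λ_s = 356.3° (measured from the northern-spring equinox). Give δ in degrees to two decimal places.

sin δ = sin ε · sin λ_s = sin 25.19° × sin 356.3° = -0.027466.
δ = arcsin(-0.027466) = -1.57°.

δ = -1.57°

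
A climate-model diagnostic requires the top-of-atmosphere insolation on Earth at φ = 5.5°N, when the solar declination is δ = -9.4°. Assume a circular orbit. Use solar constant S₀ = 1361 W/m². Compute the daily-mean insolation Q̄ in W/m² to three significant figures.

Q̄ ≈ 415 W/m²

cos H₀ = −tan(+5.5°) tan(-9.400°) = 0.0159, H₀ = 1.5549 rad.
Bracket: H₀ sin φ sin δ + cos φ cos δ sin H₀ = 1.5549×0.09585×-0.16333 + 0.99540×0.98657×0.99987 = -0.024342 + 0.981904 = 0.957562.
Q̄ = (S₀/π) × [bracket] = (1361/π) × 0.957562 = 414.8 W/m².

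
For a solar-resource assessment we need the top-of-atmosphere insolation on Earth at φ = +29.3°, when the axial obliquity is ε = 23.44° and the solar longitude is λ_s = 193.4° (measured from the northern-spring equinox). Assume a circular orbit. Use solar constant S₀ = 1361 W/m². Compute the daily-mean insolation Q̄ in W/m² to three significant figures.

Solar declination: sin δ = sin ε · sin λ_s = sin 23.44° × sin 193.4° = -0.09219, so δ = -5.289°.
cos H₀ = −tan(+29.3°) tan(-5.289°) = 0.0520, H₀ = 1.5188 rad.
Bracket: H₀ sin φ sin δ + cos φ cos δ sin H₀ = 1.5188×0.48938×-0.09219 + 0.87207×0.99574×0.99865 = -0.068522 + 0.867183 = 0.798661.
Q̄ = (S₀/π) × [bracket] = (1361/π) × 0.798661 = 346.0 W/m².

Q̄ ≈ 346 W/m²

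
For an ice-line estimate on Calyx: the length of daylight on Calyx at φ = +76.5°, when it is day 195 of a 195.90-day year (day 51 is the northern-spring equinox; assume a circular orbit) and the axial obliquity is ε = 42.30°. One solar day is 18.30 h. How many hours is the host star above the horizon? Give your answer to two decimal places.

Solar longitude: λ_s = 360° × (195 − 51)/195.90 = 264.625°.
sin δ = sin 42.30° × sin 264.625° = -0.67005, so δ = -42.071°.
cos H₀ = −tan φ · tan δ = 3.7598 ≥ 1, so the host star never rises (polar night) and H₀ = 0.
Daylight = 2H₀/(2π) × 18.30 h = (0.0000/π) × 18.30 = 0.00 h.

0.00 h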